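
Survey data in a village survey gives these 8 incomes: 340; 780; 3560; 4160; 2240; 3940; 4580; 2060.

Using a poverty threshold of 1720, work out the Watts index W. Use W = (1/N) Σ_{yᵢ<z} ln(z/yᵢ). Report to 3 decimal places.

0.301

Below the line: 340, 780 (q = 2 of N = 8).
Log shortfalls: ln(1720/340) = 1.6211; ln(1720/780) = 0.7908.
W = 2.411920 / 8 = 0.301.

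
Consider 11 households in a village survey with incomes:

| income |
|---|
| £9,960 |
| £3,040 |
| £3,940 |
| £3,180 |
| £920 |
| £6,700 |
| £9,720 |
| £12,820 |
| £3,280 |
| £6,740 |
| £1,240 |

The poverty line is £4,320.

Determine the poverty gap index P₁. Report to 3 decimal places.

Below the line: £920, £1,240, £3,040, £3,180, £3,280, £3,940 (q = 6 of N = 11).
Normalized shortfalls: (4320−920)/4320 = 0.7870; (4320−1240)/4320 = 0.7130; (4320−3040)/4320 = 0.2963; (4320−3180)/4320 = 0.2639; (4320−3280)/4320 = 0.2407; (4320−3940)/4320 = 0.0880.
Σ = 2.388889. Dividing by the full population N = 11 gives P₁ = 0.217.

0.217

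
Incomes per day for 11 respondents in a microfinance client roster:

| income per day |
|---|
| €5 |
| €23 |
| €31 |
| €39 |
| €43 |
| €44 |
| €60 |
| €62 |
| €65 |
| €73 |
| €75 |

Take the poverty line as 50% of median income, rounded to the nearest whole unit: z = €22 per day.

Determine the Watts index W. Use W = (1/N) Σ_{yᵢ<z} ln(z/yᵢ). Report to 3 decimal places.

Below the line: €5 (q = 1 of N = 11).
ln(z/y) terms: ln(22/5) = 1.4816.
W = 1.481605 / 11 = 0.135.

0.135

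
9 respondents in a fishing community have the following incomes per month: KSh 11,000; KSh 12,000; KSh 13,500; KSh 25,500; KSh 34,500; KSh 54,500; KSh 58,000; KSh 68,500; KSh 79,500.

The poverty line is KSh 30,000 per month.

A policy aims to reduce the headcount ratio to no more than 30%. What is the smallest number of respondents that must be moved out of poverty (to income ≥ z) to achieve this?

4 of the 9 respondents are poor, so H = 4/9 = 0.444.
A headcount ratio of at most 30% allows at most ⌊0.30 × 9⌋ = 2 poor respondents.
So at least 4 − 2 = 2 must be lifted.

2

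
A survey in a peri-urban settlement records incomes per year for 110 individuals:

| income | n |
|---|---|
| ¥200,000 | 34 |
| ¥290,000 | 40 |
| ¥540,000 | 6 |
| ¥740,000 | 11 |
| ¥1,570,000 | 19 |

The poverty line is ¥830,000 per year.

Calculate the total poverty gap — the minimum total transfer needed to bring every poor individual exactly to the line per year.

Incomes under z: 34×¥200,000, 40×¥290,000, 6×¥540,000, 11×¥740,000 (q = 91 of N = 110).
Individual gaps: 34×(830000−200000) = 21420000; 40×(830000−290000) = 21600000; 6×(830000−540000) = 1740000; 11×(830000−740000) = 990000.
Aggregate gap = ¥45,750,000.

¥45,750,000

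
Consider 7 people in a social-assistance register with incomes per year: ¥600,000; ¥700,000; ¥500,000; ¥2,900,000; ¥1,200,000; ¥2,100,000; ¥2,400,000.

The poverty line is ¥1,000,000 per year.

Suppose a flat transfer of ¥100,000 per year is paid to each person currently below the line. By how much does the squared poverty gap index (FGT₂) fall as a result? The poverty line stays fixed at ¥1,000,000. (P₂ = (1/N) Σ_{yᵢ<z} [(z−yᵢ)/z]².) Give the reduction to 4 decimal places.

Before: below the line — ¥500,000, ¥600,000, ¥700,000; squared poverty gap index (FGT₂) = 0.071429.
After the ¥100,000 transfer: below the line — ¥600,000, ¥700,000, ¥800,000; squared poverty gap index (FGT₂) = 0.041429.
Reduction = 0.071429 − 0.041429 = 0.0300.

0.0300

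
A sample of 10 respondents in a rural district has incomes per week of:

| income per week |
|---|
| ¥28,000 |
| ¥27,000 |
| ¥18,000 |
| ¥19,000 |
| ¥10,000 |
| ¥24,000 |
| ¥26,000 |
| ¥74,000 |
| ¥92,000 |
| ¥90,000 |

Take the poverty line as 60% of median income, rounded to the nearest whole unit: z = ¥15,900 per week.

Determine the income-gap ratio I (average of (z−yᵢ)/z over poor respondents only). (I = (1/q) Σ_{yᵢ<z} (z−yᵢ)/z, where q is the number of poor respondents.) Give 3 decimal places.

Below z: ¥10,000 (q = 1 of N = 10).
Shortfall ratios (z−y)/z: 0.3711; sum = 0.371069.
The income-gap ratio divides by q (the poor only): 0.371069 / 1 = 0.371.

0.371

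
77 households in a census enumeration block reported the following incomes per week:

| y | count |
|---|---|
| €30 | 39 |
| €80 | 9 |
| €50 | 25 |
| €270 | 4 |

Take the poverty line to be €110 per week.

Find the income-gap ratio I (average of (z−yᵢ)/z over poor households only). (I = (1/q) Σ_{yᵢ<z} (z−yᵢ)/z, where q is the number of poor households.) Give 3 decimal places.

0.609

Below the line: 39×€30, 25×€50, 9×€80 (q = 73 of N = 77).
Shortfall ratios (z−y)/z: 0.7273 (×39), 0.5455 (×25), 0.2727 (×9); sum = 44.454545.
The income-gap ratio divides by q (the poor only): 44.454545 / 73 = 0.609.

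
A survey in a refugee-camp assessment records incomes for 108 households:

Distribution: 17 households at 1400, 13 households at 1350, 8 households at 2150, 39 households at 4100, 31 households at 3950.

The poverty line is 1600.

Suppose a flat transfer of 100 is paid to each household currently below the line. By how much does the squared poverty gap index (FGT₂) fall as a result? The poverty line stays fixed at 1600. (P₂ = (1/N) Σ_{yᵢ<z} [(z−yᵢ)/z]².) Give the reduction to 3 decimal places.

Before: below the line — 13×1350, 17×1400; squared poverty gap index (FGT₂) = 0.00540.
After the 100 transfer: below the line — 13×1450, 17×1500; squared poverty gap index (FGT₂) = 0.00167.
Reduction = 0.00540 − 0.00167 = 0.004.

0.004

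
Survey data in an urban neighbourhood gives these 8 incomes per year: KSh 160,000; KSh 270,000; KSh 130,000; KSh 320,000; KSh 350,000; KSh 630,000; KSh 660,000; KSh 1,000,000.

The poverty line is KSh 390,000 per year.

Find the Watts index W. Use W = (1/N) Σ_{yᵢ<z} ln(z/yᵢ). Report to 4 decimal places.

0.3329

Poor units: KSh 130,000, KSh 160,000, KSh 270,000, KSh 320,000, KSh 350,000 (q = 5 of N = 8).
Log gaps: ln(390000/130000) = 1.0986; ln(390000/160000) = 0.8910; ln(390000/270000) = 0.3677; ln(390000/320000) = 0.1978; ln(390000/350000) = 0.1082.
W = 2.663349 / 8 = 0.3329.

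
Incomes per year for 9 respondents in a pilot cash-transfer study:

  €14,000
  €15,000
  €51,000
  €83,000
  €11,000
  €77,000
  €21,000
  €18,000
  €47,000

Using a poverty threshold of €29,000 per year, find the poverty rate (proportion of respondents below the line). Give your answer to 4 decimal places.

5 of the 9 respondents have income below €29,000.
H = 5/9 = 0.5556.

0.5556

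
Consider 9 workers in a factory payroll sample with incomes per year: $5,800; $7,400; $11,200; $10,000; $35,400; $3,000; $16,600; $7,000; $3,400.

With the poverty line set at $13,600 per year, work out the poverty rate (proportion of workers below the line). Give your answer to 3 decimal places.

7 of the 9 workers have income below $13,600.
H = 7/9 = 0.778.

0.778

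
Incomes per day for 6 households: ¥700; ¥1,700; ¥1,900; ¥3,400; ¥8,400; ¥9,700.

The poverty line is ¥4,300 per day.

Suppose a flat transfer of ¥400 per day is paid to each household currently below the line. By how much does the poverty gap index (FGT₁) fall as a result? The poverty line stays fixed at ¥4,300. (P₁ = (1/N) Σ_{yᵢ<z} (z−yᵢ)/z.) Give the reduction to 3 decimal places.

0.062

Before: below the line — ¥700, ¥1,700, ¥1,900, ¥3,400; poverty gap index (FGT₁) = 0.36822.
After the ¥400 transfer: below the line — ¥1,100, ¥2,100, ¥2,300, ¥3,800; poverty gap index (FGT₁) = 0.30620.
Reduction = 0.36822 − 0.30620 = 0.062.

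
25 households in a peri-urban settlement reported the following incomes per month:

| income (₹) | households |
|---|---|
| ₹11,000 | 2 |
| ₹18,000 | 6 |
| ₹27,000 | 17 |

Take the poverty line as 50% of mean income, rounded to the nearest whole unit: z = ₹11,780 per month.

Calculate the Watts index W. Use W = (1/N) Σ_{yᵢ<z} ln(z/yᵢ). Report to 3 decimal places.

Poor units: 2×₹11,000 (q = 2 of N = 25).
Log gaps: ln(11780/11000) = 0.0685 (×2).
W = 0.137016 / 25 = 0.005.

0.005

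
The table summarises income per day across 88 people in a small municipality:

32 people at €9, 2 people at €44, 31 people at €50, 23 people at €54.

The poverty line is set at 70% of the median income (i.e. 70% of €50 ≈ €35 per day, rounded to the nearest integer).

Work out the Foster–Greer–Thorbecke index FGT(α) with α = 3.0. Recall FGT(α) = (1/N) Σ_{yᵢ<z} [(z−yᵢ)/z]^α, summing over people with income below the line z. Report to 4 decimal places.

0.1491

Below z: 32×€9 (q = 32 of N = 88).
Relative gaps: (35−9)/35 = 0.7429 (×32).
Raised to α = 3.0: 0.40994 (×32).
Sum = 13.117948; FGT(3.0) = 13.117948 / 88 = 0.1491.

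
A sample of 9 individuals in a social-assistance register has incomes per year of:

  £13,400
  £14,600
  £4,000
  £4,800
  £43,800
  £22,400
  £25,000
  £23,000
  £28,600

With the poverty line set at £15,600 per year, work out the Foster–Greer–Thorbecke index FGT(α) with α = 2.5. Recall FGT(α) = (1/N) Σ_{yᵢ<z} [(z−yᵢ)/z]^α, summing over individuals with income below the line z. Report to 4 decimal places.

0.0982

Below the line: £4,000, £4,800, £13,400, £14,600 (q = 4 of N = 9).
Relative gaps: (15600−4000)/15600 = 0.7436; (15600−4800)/15600 = 0.6923; (15600−13400)/15600 = 0.1410; (15600−14600)/15600 = 0.0641.
Raised to α = 2.5: 0.47680; 0.39879; 0.00747; 0.00104.
Sum = 0.884099; FGT(2.5) = 0.884099 / 9 = 0.0982.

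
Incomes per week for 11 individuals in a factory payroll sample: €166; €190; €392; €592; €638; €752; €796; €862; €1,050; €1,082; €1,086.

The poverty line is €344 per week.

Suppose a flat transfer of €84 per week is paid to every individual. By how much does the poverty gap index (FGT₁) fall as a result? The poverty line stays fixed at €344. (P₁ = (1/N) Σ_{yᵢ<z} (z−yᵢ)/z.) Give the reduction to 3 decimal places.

Before: below the line — €166, €190; poverty gap index (FGT₁) = 0.08774.
After the €84 transfer: below the line — €250, €274; poverty gap index (FGT₁) = 0.04334.
Reduction = 0.08774 − 0.04334 = 0.044.

0.044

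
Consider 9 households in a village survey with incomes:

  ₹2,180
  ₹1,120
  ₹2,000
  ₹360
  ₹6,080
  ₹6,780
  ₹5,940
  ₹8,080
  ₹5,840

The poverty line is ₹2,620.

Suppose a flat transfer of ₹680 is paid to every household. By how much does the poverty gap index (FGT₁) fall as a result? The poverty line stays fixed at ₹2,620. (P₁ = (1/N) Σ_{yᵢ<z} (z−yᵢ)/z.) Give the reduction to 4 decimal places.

0.1026

Before: below the line — ₹360, ₹1,120, ₹2,000, ₹2,180; poverty gap index (FGT₁) = 0.204411.
After the ₹680 transfer: below the line — ₹1,040, ₹1,800; poverty gap index (FGT₁) = 0.101781.
Reduction = 0.204411 − 0.101781 = 0.1026.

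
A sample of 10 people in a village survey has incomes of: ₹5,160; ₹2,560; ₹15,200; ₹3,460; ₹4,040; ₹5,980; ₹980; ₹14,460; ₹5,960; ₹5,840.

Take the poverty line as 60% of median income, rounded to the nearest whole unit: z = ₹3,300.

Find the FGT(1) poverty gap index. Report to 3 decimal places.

Below the line: ₹980, ₹2,560 (q = 2 of N = 10).
Relative gaps: (3300−980)/3300 = 0.7030; (3300−2560)/3300 = 0.2242.
Sum of shortfalls = 0.927273; P₁ averages over all N: 0.927273 / 10 = 0.093.

0.093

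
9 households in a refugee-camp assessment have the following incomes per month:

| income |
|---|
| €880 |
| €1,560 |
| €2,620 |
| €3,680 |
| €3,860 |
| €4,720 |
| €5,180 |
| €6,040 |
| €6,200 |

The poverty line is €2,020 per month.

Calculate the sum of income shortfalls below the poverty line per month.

Below z: €880, €1,560 (q = 2 of N = 9).
Individual gaps: 2020−880 = 1140; 2020−1560 = 460.
Aggregate gap = €1,600.

€1,600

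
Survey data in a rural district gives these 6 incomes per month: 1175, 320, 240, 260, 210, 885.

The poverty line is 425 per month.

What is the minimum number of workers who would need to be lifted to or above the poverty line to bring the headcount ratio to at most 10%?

4

4 of the 6 workers are poor, so H = 4/6 = 0.667.
A headcount ratio of at most 10% allows at most ⌊0.10 × 6⌋ = 0 poor workers.
So at least 4 − 0 = 4 must be lifted.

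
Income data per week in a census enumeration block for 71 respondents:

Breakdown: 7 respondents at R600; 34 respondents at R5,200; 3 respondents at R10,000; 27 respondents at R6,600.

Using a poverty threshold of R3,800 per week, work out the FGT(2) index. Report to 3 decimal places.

Poor units: 7×R600 (q = 7 of N = 71).
Normalized shortfalls: (3800−600)/3800 = 0.8421 (×7).
Squared: 0.7091 (×7).
Sum = 4.963989; P₂ = 4.963989 / 71 = 0.070.

0.070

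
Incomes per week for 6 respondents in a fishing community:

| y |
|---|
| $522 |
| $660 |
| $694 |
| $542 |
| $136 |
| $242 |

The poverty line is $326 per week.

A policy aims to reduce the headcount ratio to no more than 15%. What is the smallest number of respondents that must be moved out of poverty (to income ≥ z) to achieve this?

2

2 of the 6 respondents are poor, so H = 2/6 = 0.333.
A headcount ratio of at most 15% allows at most ⌊0.15 × 6⌋ = 0 poor respondents.
So at least 2 − 0 = 2 must be lifted.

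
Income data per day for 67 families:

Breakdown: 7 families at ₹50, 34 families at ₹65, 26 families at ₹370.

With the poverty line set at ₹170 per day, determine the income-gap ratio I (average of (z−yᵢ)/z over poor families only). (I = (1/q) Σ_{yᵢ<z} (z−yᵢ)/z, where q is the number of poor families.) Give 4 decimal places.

Below the line: 7×₹50, 34×₹65 (q = 41 of N = 67).
Shortfall ratios (z−y)/z: 0.7059 (×7), 0.6176 (×34); sum = 25.941176.
I averages over the q = 41 poor units only: 25.941176 / 41 = 0.6327.

0.6327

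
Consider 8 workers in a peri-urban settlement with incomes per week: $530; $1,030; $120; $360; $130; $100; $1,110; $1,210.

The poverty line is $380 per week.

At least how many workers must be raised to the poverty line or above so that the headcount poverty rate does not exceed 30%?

2

Currently q = 4 of N = 8 are below the line (H = 0.500).
A headcount ratio of at most 30% allows at most ⌊0.30 × 8⌋ = 2 poor workers.
So at least 4 − 2 = 2 must be lifted.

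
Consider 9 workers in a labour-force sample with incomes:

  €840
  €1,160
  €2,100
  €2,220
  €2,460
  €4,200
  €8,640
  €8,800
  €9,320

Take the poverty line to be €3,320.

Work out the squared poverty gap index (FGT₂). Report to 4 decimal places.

0.1437

Poor units: €840, €1,160, €2,100, €2,220, €2,460 (q = 5 of N = 9).
Relative gaps: (3320−840)/3320 = 0.7470; (3320−1160)/3320 = 0.6506; (3320−2100)/3320 = 0.3675; (3320−2220)/3320 = 0.3313; (3320−2460)/3320 = 0.2590.
Squared: 0.5580; 0.4233; 0.1350; 0.1098; 0.0671.
Sum = 1.293185; P₂ = 1.293185 / 9 = 0.1437.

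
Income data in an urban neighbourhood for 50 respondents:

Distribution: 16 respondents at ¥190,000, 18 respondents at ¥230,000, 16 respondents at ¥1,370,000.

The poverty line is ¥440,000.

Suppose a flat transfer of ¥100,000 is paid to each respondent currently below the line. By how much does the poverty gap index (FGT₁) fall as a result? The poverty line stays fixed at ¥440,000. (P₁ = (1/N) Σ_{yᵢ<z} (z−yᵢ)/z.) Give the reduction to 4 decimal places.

0.1545

Before: below the line — 16×¥190,000, 18×¥230,000; poverty gap index (FGT₁) = 0.353636.
After the ¥100,000 transfer: below the line — 16×¥290,000, 18×¥330,000; poverty gap index (FGT₁) = 0.199091.
Reduction = 0.353636 − 0.199091 = 0.1545.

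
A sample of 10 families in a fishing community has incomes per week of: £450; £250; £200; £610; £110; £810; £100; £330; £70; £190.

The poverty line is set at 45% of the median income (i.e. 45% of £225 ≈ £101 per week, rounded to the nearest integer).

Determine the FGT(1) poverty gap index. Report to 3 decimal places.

Below z: £70, £100 (q = 2 of N = 10).
Gap ratios (z−y)/z: (101−70)/101 = 0.3069; (101−100)/101 = 0.0099.
Sum of shortfalls = 0.316832; P₁ averages over all N: 0.316832 / 10 = 0.032.

0.032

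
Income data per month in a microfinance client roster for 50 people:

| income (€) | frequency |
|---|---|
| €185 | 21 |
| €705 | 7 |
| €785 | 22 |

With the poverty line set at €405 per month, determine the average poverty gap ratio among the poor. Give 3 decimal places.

Incomes under z: 21×€185 (q = 21 of N = 50).
Shortfall ratios (z−y)/z: 0.5432 (×21); sum = 11.407407.
The income-gap ratio divides by q (the poor only): 11.407407 / 21 = 0.543.

0.543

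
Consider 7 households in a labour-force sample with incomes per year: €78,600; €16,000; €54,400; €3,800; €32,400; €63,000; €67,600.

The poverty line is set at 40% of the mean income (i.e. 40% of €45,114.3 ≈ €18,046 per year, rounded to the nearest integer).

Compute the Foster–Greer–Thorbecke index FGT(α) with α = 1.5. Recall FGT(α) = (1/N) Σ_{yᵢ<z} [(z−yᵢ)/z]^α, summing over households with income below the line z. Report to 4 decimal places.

Poor units: €3,800, €16,000 (q = 2 of N = 7).
Gap ratios (z−y)/z: (18046−3800)/18046 = 0.7894; (18046−16000)/18046 = 0.1134.
Raised to α = 1.5: 0.70140; 0.03818.
Sum = 0.739579; FGT(1.5) = 0.739579 / 7 = 0.1057.

0.1057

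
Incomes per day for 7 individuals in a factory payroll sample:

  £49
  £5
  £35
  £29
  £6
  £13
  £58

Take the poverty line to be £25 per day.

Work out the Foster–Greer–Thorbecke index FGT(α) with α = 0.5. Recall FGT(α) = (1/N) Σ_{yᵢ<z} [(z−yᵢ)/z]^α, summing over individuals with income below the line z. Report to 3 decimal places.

0.351

Incomes under z: £5, £6, £13 (q = 3 of N = 7).
Shortfall ratios: (25−5)/25 = 0.8000; (25−6)/25 = 0.7600; (25−13)/25 = 0.4800.
Raised to α = 0.5: 0.89443; 0.87178; 0.69282.
Sum = 2.459027; FGT(0.5) = 2.459027 / 7 = 0.351.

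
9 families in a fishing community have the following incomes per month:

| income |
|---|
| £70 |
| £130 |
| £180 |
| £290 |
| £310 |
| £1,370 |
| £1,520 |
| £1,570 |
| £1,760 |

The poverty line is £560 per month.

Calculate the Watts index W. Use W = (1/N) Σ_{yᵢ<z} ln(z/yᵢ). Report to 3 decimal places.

Poor units: £70, £130, £180, £290, £310 (q = 5 of N = 9).
ln(z/y) terms: ln(560/70) = 2.0794; ln(560/130) = 1.4604; ln(560/180) = 1.1350; ln(560/290) = 0.6581; ln(560/310) = 0.5914.
W = 5.924244 / 9 = 0.658.

0.658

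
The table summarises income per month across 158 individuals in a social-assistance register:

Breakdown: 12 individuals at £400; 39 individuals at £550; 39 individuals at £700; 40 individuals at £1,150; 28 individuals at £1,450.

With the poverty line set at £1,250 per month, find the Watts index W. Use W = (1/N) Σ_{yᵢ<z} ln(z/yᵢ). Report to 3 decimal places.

Incomes under z: 12×£400, 39×£550, 39×£700, 40×£1,150 (q = 130 of N = 158).
Log shortfalls: ln(1250/400) = 1.1394 (×12); ln(1250/550) = 0.8210 (×39); ln(1250/700) = 0.5798 (×39); ln(1250/1150) = 0.0834 (×40).
W = 71.639639 / 158 = 0.453.

0.453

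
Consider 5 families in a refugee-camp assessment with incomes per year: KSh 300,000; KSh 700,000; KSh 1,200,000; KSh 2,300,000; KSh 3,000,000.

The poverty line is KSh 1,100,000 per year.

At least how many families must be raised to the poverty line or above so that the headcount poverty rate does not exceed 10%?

2 of the 5 families are poor, so H = 2/5 = 0.400.
A headcount ratio of at most 10% allows at most ⌊0.10 × 5⌋ = 0 poor families.
So at least 2 − 0 = 2 must be lifted.

2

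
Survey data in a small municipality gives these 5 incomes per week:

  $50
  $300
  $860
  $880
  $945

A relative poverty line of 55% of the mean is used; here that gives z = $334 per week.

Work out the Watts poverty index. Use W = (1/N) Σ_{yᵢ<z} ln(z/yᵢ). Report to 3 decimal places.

0.401

Poor units: $50, $300 (q = 2 of N = 5).
Log gaps: ln(334/50) = 1.8991; ln(334/300) = 0.1074.
W = 2.006477 / 5 = 0.401.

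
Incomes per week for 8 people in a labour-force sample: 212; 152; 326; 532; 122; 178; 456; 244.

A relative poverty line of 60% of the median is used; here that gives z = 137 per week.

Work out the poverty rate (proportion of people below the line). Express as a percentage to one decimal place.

1 of the 8 people have income below 137.
H = 1/8 = 12.5%.

12.5%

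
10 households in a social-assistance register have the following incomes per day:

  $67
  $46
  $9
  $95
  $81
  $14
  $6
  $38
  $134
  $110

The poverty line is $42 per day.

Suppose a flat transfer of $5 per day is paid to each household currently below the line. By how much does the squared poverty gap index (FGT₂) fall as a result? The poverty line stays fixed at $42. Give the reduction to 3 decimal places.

0.052

Before: below the line — $6, $9, $14, $38; squared poverty gap index (FGT₂) = 0.18056.
After the $5 transfer: below the line — $11, $14, $19; squared poverty gap index (FGT₂) = 0.12891.
Reduction = 0.18056 − 0.12891 = 0.052.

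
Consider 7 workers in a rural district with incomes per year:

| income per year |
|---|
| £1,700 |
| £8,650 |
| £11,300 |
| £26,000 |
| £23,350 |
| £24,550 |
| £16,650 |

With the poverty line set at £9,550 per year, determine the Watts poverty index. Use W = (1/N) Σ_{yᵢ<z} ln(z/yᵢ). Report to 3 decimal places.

Poor units: £1,700, £8,650 (q = 2 of N = 7).
Log shortfalls: ln(9550/1700) = 1.7259; ln(9550/8650) = 0.0990.
W = 1.824895 / 7 = 0.261.

0.261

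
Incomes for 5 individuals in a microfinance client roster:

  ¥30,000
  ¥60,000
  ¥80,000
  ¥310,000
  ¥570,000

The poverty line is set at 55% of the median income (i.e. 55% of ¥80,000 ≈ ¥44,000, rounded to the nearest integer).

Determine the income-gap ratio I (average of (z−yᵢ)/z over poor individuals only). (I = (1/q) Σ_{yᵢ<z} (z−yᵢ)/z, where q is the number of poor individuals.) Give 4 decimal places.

0.3182

Incomes under z: ¥30,000 (q = 1 of N = 5).
Relative gaps: 0.3182; sum = 0.318182.
The income-gap ratio divides by q (the poor only): 0.318182 / 1 = 0.3182.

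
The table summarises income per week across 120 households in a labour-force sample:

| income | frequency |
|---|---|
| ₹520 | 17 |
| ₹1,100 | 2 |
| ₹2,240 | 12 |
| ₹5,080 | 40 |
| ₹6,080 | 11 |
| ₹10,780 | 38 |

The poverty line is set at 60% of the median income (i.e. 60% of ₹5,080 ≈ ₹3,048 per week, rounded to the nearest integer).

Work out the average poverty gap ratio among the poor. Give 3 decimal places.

Incomes under z: 17×₹520, 2×₹1,100, 12×₹2,240 (q = 31 of N = 120).
Relative gaps: 0.8294 (×17), 0.6391 (×2), 0.2651 (×12); sum = 18.559055.
I averages over the q = 31 poor units only: 18.559055 / 31 = 0.599.

0.599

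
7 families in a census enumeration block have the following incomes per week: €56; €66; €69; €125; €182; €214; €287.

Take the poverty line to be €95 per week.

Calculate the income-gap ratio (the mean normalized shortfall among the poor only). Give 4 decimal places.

0.3298

Poor units: €56, €66, €69 (q = 3 of N = 7).
Relative gaps: 0.4105, 0.3053, 0.2737; sum = 0.989474.
I averages over the q = 3 poor units only: 0.989474 / 3 = 0.3298.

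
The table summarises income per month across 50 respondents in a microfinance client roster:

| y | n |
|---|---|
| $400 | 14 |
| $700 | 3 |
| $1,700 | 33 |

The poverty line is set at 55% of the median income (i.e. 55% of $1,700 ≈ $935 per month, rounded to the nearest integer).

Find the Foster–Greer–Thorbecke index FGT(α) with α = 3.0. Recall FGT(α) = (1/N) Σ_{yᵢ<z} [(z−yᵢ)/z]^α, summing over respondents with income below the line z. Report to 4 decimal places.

0.0534

Below z: 14×$400, 3×$700 (q = 17 of N = 50).
Shortfall ratios: (935−400)/935 = 0.5722 (×14); (935−700)/935 = 0.2513 (×3).
Raised to α = 3.0: 0.18734 (×14); 0.01588 (×3).
Sum = 2.670367; FGT(3.0) = 2.670367 / 50 = 0.0534.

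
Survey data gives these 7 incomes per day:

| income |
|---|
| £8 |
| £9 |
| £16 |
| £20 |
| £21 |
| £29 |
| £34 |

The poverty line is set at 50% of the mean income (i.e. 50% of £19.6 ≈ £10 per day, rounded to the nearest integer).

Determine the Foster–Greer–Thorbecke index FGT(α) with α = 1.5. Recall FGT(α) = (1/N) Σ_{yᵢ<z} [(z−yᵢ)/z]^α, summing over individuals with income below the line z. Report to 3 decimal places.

0.017

Below z: £8, £9 (q = 2 of N = 7).
Relative gaps: (10−8)/10 = 0.2000; (10−9)/10 = 0.1000.
Raised to α = 1.5: 0.08944; 0.03162.
Sum = 0.121065; FGT(1.5) = 0.121065 / 7 = 0.017.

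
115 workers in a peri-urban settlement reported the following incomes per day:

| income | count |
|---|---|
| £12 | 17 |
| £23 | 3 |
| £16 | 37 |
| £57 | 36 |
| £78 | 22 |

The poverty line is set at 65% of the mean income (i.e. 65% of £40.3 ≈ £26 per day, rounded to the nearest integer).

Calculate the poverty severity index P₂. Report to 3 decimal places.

0.091

Poor units: 17×£12, 37×£16, 3×£23 (q = 57 of N = 115).
Gap ratios (z−y)/z: (26−12)/26 = 0.5385 (×17); (26−16)/26 = 0.3846 (×37); (26−23)/26 = 0.1154 (×3).
Squared: 0.2899 (×17); 0.1479 (×37); 0.0133 (×3).
Sum = 10.442308; P₂ = 10.442308 / 115 = 0.091.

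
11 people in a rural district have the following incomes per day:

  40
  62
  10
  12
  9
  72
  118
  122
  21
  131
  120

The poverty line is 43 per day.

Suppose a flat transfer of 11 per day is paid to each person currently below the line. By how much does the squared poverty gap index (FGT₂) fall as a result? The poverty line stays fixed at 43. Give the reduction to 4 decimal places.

Before: below the line — 9, 10, 12, 21, 40; squared poverty gap index (FGT₂) = 0.181867.
After the 11 transfer: below the line — 20, 21, 23, 32; squared poverty gap index (FGT₂) = 0.075422.
Reduction = 0.181867 − 0.075422 = 0.1064.

0.1064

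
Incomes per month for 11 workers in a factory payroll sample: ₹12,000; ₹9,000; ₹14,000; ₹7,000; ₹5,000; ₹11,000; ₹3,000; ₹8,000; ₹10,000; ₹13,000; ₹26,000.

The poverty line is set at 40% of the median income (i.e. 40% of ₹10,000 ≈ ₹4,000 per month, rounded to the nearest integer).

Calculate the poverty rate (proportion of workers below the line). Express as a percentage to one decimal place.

9.1%

1 of the 11 workers have income below ₹4,000.
H = 1/11 = 9.1%.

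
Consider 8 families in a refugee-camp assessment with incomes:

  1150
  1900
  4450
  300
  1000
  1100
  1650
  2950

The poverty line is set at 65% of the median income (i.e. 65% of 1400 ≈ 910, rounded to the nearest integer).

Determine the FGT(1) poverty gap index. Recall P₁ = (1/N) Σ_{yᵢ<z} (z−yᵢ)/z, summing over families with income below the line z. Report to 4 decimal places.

Below the line: 300 (q = 1 of N = 8).
Normalized shortfalls: (910−300)/910 = 0.6703.
Σ = 0.670330. Dividing by the full population N = 8 gives P₁ = 0.0838.

0.0838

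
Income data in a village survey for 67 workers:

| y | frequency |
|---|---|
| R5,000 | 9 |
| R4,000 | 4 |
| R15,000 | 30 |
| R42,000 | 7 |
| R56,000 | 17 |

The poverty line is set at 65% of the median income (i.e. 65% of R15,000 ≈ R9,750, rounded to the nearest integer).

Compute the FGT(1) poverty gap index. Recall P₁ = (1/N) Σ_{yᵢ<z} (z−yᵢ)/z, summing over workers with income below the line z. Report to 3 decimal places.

0.101

Below the line: 4×R4,000, 9×R5,000 (q = 13 of N = 67).
Normalized shortfalls: (9750−4000)/9750 = 0.5897 (×4); (9750−5000)/9750 = 0.4872 (×9).
Σ = 6.743590. Dividing by the full population N = 67 gives P₁ = 0.101.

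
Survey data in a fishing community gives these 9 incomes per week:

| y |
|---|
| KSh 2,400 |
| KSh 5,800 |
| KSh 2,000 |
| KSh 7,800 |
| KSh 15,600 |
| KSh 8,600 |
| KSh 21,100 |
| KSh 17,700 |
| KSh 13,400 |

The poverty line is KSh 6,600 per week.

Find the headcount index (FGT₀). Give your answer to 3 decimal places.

0.333

3 of the 9 workers have income below KSh 6,600.
H = 3/9 = 0.333.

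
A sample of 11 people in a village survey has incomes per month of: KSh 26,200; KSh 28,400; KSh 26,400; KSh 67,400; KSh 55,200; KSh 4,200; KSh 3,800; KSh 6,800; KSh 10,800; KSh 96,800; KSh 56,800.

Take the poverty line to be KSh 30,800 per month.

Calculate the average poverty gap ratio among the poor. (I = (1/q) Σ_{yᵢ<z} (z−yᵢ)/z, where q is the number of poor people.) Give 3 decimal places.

Below z: KSh 3,800, KSh 4,200, KSh 6,800, KSh 10,800, KSh 26,200, KSh 26,400, KSh 28,400 (q = 7 of N = 11).
Shortfall ratios (z−y)/z: 0.8766, 0.8636, 0.7792, 0.6494, 0.1494, 0.1429, 0.0779; sum = 3.538961.
The income-gap ratio divides by q (the poor only): 3.538961 / 7 = 0.506.

0.506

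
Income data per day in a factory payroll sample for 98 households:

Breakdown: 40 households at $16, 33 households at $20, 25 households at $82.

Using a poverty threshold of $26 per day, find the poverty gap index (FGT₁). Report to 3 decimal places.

Incomes under z: 40×$16, 33×$20 (q = 73 of N = 98).
Normalized shortfalls: (26−16)/26 = 0.3846 (×40); (26−20)/26 = 0.2308 (×33).
Sum of shortfalls = 23.000000; P₁ averages over all N: 23.000000 / 98 = 0.235.

0.235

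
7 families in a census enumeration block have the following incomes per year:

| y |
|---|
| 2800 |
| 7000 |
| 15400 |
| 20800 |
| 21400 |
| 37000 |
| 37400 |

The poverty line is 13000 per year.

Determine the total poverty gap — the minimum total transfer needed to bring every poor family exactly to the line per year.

Poor units: 2800, 7000 (q = 2 of N = 7).
Individual gaps: 13000−2800 = 10200; 13000−7000 = 6000.
Aggregate gap = 16200.

16200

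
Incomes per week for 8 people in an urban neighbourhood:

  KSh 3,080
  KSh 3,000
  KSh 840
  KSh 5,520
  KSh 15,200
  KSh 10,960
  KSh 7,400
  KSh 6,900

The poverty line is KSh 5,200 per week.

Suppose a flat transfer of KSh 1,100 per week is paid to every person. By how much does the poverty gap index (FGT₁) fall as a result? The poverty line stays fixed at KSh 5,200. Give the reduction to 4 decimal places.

0.0793

Before: below the line — KSh 840, KSh 3,000, KSh 3,080; poverty gap index (FGT₁) = 0.208654.
After the KSh 1,100 transfer: below the line — KSh 1,940, KSh 4,100, KSh 4,180; poverty gap index (FGT₁) = 0.129327.
Reduction = 0.208654 − 0.129327 = 0.0793.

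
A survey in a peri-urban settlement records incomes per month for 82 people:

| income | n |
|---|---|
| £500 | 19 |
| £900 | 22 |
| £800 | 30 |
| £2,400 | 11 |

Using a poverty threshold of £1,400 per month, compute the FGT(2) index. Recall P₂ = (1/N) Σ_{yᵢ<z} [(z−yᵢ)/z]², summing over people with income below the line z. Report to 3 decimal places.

Below the line: 19×£500, 30×£800, 22×£900 (q = 71 of N = 82).
Relative gaps: (1400−500)/1400 = 0.6429 (×19); (1400−800)/1400 = 0.4286 (×30); (1400−900)/1400 = 0.3571 (×22).
Squared: 0.4133 (×19); 0.1837 (×30); 0.1276 (×22).
Sum = 16.168367; P₂ = 16.168367 / 82 = 0.197.

0.197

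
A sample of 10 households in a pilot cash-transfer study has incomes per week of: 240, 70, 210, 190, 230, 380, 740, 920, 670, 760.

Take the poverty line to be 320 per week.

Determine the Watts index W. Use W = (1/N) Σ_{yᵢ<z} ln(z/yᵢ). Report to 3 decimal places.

0.308

Incomes under z: 70, 190, 210, 230, 240 (q = 5 of N = 10).
ln(z/y) terms: ln(320/70) = 1.5198; ln(320/190) = 0.5213; ln(320/210) = 0.4212; ln(320/230) = 0.3302; ln(320/240) = 0.2877.
W = 3.080260 / 10 = 0.308.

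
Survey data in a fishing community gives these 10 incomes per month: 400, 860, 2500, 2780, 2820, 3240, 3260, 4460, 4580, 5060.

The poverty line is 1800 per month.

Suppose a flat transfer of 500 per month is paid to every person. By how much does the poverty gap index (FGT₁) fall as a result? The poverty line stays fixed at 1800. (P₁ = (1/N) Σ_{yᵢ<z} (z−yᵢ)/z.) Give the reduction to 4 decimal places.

0.0556

Before: below the line — 400, 860; poverty gap index (FGT₁) = 0.130000.
After the 500 transfer: below the line — 900, 1360; poverty gap index (FGT₁) = 0.074444.
Reduction = 0.130000 − 0.074444 = 0.0556.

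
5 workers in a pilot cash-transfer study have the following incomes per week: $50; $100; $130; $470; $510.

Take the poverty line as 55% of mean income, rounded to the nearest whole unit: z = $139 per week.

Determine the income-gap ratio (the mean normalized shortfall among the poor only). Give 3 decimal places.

Below z: $50, $100, $130 (q = 3 of N = 5).
Relative gaps: 0.6403, 0.2806, 0.0647; sum = 0.985612.
The income-gap ratio divides by q (the poor only): 0.985612 / 3 = 0.329.

0.329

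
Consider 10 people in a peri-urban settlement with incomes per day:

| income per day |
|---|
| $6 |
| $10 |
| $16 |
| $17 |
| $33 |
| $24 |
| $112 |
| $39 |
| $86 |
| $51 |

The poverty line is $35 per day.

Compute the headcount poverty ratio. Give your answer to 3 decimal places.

0.600

6 of the 10 people have income below $35.
H = 6/10 = 0.600.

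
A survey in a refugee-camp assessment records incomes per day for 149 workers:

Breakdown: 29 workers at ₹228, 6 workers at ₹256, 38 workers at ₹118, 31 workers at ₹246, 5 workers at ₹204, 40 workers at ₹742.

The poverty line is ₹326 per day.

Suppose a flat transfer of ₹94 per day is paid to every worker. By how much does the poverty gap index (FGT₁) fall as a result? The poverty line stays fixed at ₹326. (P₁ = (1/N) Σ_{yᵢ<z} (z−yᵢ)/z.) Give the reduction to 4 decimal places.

0.1990

Before: below the line — 38×₹118, 5×₹204, 29×₹228, 31×₹246, 6×₹256; poverty gap index (FGT₁) = 0.293490.
After the ₹94 transfer: below the line — 38×₹212, 5×₹298, 29×₹322; poverty gap index (FGT₁) = 0.094454.
Reduction = 0.293490 − 0.094454 = 0.1990.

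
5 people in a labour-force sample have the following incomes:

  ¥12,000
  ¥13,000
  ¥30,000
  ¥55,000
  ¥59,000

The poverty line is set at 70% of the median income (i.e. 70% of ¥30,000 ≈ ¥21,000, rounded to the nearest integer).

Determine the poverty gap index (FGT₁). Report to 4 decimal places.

Poor units: ¥12,000, ¥13,000 (q = 2 of N = 5).
Relative gaps: (21000−12000)/21000 = 0.4286; (21000−13000)/21000 = 0.3810.
Σ = 0.809524. Dividing by the full population N = 5 gives P₁ = 0.1619.

0.1619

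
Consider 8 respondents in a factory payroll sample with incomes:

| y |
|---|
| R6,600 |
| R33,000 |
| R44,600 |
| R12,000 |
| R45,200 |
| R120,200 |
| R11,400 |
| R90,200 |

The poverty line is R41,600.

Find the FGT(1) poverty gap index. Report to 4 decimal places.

Poor units: R6,600, R11,400, R12,000, R33,000 (q = 4 of N = 8).
Normalized shortfalls: (41600−6600)/41600 = 0.8413; (41600−11400)/41600 = 0.7260; (41600−12000)/41600 = 0.7115; (41600−33000)/41600 = 0.2067.
Σ = 2.485577. Dividing by the full population N = 8 gives P₁ = 0.3107.

0.3107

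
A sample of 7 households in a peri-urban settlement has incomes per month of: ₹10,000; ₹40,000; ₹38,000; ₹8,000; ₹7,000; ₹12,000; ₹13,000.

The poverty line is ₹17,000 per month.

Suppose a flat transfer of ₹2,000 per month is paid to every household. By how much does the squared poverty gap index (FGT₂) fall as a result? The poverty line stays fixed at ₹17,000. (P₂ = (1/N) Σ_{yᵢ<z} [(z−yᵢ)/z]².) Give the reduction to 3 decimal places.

Before: below the line — ₹7,000, ₹8,000, ₹10,000, ₹12,000, ₹13,000; squared poverty gap index (FGT₂) = 0.13396.
After the ₹2,000 transfer: below the line — ₹9,000, ₹10,000, ₹12,000, ₹14,000, ₹15,000; squared poverty gap index (FGT₂) = 0.07464.
Reduction = 0.13396 − 0.07464 = 0.059.

0.059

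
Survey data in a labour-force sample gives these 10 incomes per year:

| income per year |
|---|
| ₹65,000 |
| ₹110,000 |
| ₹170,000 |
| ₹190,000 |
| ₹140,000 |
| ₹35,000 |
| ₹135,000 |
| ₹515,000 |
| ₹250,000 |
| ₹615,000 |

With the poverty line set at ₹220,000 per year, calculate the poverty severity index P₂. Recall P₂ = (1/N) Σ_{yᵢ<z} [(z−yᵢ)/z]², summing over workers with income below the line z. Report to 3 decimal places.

0.181

Poor units: ₹35,000, ₹65,000, ₹110,000, ₹135,000, ₹140,000, ₹170,000, ₹190,000 (q = 7 of N = 10).
Shortfall ratios: (220000−35000)/220000 = 0.8409; (220000−65000)/220000 = 0.7045; (220000−110000)/220000 = 0.5000; (220000−135000)/220000 = 0.3864; (220000−140000)/220000 = 0.3636; (220000−170000)/220000 = 0.2273; (220000−190000)/220000 = 0.1364.
Squared: 0.7071; 0.4964; 0.2500; 0.1493; 0.1322; 0.0517; 0.0186.
Sum = 1.805269; P₂ = 1.805269 / 10 = 0.181.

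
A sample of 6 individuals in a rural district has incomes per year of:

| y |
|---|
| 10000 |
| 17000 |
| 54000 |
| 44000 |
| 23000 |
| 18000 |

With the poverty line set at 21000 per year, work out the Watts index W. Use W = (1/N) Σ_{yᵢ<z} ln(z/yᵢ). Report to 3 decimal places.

Incomes under z: 10000, 17000, 18000 (q = 3 of N = 6).
Log shortfalls: ln(21000/10000) = 0.7419; ln(21000/17000) = 0.2113; ln(21000/18000) = 0.1542.
W = 1.107397 / 6 = 0.185.

0.185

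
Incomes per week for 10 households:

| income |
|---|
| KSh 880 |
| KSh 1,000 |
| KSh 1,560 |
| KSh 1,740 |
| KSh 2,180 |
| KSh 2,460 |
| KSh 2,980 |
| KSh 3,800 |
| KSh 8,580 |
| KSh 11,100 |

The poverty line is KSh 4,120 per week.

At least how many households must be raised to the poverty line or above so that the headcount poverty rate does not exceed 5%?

Currently q = 8 of N = 10 are below the line (H = 0.800).
A headcount ratio of at most 5% allows at most ⌊0.05 × 10⌋ = 0 poor households.
So at least 8 − 0 = 8 must be lifted.

8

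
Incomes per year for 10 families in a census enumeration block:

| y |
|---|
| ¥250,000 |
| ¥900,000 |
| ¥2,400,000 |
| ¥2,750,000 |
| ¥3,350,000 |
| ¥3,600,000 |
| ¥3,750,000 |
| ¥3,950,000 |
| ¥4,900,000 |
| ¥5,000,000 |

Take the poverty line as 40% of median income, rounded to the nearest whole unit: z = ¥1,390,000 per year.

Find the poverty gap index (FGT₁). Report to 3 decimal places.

Incomes under z: ¥250,000, ¥900,000 (q = 2 of N = 10).
Gap ratios (z−y)/z: (1390000−250000)/1390000 = 0.8201; (1390000−900000)/1390000 = 0.3525.
Sum of shortfalls = 1.172662; P₁ averages over all N: 1.172662 / 10 = 0.117.

0.117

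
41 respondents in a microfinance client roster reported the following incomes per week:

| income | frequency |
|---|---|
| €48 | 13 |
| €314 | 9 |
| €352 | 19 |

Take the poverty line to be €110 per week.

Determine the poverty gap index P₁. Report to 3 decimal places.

Below the line: 13×€48 (q = 13 of N = 41).
Relative gaps: (110−48)/110 = 0.5636 (×13).
Sum of shortfalls = 7.327273; P₁ averages over all N: 7.327273 / 41 = 0.179.

0.179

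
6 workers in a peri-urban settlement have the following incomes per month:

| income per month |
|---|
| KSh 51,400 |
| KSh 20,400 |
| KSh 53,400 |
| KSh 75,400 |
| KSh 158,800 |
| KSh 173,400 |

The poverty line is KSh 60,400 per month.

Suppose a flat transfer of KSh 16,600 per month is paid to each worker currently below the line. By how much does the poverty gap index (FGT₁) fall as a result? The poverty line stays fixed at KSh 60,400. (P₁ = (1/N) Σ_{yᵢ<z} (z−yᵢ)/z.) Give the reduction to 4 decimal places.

0.0900

Before: below the line — KSh 20,400, KSh 51,400, KSh 53,400; poverty gap index (FGT₁) = 0.154525.
After the KSh 16,600 transfer: below the line — KSh 37,000; poverty gap index (FGT₁) = 0.064570.
Reduction = 0.154525 − 0.064570 = 0.0900.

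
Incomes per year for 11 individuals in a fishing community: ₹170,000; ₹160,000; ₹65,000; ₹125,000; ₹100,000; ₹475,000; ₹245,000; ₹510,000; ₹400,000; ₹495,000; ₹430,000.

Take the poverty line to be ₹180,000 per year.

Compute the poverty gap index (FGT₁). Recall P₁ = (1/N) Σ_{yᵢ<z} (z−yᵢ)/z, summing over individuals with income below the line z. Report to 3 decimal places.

0.141

Below the line: ₹65,000, ₹100,000, ₹125,000, ₹160,000, ₹170,000 (q = 5 of N = 11).
Relative gaps: (180000−65000)/180000 = 0.6389; (180000−100000)/180000 = 0.4444; (180000−125000)/180000 = 0.3056; (180000−160000)/180000 = 0.1111; (180000−170000)/180000 = 0.0556.
Sum of shortfalls = 1.555556; P₁ averages over all N: 1.555556 / 11 = 0.141.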